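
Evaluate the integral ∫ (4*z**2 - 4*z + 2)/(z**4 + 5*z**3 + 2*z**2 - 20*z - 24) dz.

log(z - 2)/8 + 79*log(z + 2)/8 - 10*log(z + 3) + 13/(2*z + 4) + C

Factor the denominator: (z - 2)*(z + 2)**2*(z + 3).
Partial-fraction decomposition: -10/(z + 3) + 79/(8*(z + 2)) - 13/(2*(z + 2)**2) + 1/(8*(z - 2)).
Integrate each term; A/(z−a) gives A·log|z−a|; A/(z−a)² gives −A/(z−a).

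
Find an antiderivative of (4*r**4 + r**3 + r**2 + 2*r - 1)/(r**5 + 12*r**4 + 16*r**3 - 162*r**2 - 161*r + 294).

Factor the denominator: (r - 3)*(r - 1)*(r + 2)*(r + 7)**2.
Partial-fraction decomposition: 11221/(3200*(r + 7)) - 1859/(80*(r + 7)**2) + 11/(75*(r + 2)) - 7/(384*(r - 1)) + 73/(200*(r - 3)).
Integrate each term; A/(r−a) gives A·log|r−a|; A/(r−a)² gives −A/(r−a).

73*log(r - 3)/200 - 7*log(r - 1)/384 + 11*log(r + 2)/75 + 11221*log(r + 7)/3200 + 1859/(80*r + 560) + C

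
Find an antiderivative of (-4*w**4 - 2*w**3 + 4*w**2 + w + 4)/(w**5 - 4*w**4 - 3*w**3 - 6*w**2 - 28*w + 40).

Factor the denominator: (w - 5)*(w - 1)*(w + 2)*(w**2 + 4).
Partial-fraction decomposition: -(301*w + 1186)/(580*(w**2 + 4)) - 5/(28*(w + 2)) - 1/(20*(w - 1)) - 2641/(812*(w - 5)).
Integrate each term; A/(w−a) gives A·log|w−a|; the (Bw+D)/(w²+p²) term gives a log and an atan.

-2641*log(w - 5)/812 - log(w - 1)/20 - 5*log(w + 2)/28 - 301*log(w**2 + 4)/1160 - 593*atan(w/2)/580 + C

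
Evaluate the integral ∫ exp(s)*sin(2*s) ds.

Let I denote the integral. Integrate by parts with u = sin(2*s), dv = exp(s) ds, so v = exp(s): I = exp(s)*sin(2*s) − 2·∫ exp(s)*cos(2*s) ds.
Apply parts again with u = cos(2*s), dv = exp(s) ds: ∫ exp(s)*cos(2*s) ds = exp(s)*cos(2*s) + 2·I. Substituting back brings back I: I = exp(s)*sin(2*s) - 2*exp(s)*cos(2*s) − 4·I.
Solving for I: (1 + 4)·I equals the remaining terms, so I = (1/5)·(exp(s)*sin(2*s) - 2*exp(s)*cos(2*s)).

exp(s)*sin(2*s)/5 - 2*exp(s)*cos(2*s)/5 + C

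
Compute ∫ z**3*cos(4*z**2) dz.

Let u = z², du = 2z dz; rewrite as (1/2)∫ u^1·cos(4u) du.
Now integrate by parts 1 time.

z**2*sin(4*z**2)/8 + cos(4*z**2)/32 + C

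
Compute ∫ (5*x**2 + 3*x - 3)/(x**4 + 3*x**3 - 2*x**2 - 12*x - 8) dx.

23*log(x - 2)/48 + log(x + 1)/3 - 13*log(x + 2)/16 - 11/(4*x + 8) + C

Factor the denominator: (x - 2)*(x + 1)*(x + 2)**2.
Partial-fraction decomposition: -13/(16*(x + 2)) + 11/(4*(x + 2)**2) + 1/(3*(x + 1)) + 23/(48*(x - 2)).
Integrate each term; A/(x−a) gives A·log|x−a|; A/(x−a)² gives −A/(x−a).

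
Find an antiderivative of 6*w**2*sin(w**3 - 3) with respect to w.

-2*cos(w**3 - 3) + C

Let u = w**3 - 3, so du = (3*w**2) dw.
Rewriting, the integral becomes 2·∫ sin(u) du = 2·-cos(u).
Substituting back, u = w**3 - 3.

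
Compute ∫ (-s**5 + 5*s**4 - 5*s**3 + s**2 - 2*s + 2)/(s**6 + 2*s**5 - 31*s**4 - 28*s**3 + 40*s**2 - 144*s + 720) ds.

Factor the denominator: (s - 5)*(s - 2)*(s + 3)*(s + 6)*(s**2 + 4).
Partial-fraction decomposition: (513*s + 3232)/(15080*(s**2 + 4)) - 7693/(5280*(s + 6)) + 20/(39*(s + 3)) - 1/(96*(s - 2)) - 76/(957*(s - 5)).
Integrate each term; A/(s−a) gives A·log|s−a|; the (Bs+D)/(s²+p²) term gives a log and an atan.

-76*log(s - 5)/957 - log(s - 2)/96 + 20*log(s + 3)/39 - 7693*log(s + 6)/5280 + 513*log(s**2 + 4)/30160 + 202*atan(s/2)/1885 + C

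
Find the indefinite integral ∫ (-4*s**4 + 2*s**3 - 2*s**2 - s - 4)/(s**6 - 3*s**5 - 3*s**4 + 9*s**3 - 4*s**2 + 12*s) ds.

-log(s)/3 - 59*log(s - 3)/30 + 31*log(s - 2)/20 + 9*log(s + 2)/20 + 3*log(s**2 + 1)/20 - 3*atan(s)/10 + C

Factor the denominator: s*(s - 3)*(s - 2)*(s + 2)*(s**2 + 1).
Partial-fraction decomposition: 3*(s - 1)/(10*(s**2 + 1)) + 9/(20*(s + 2)) + 31/(20*(s - 2)) - 59/(30*(s - 3)) - 1/(3*s).
Integrate each term; A/(s−a) gives A·log|s−a|; the (Bs+D)/(s²+p²) term gives a log and an atan.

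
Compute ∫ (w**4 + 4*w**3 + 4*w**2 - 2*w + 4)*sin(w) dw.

-w**4*cos(w) + 4*w**3*sin(w) - 4*w**3*cos(w) + 12*w**2*sin(w) + 8*w**2*cos(w) - 16*w*sin(w) + 26*w*cos(w) - 26*sin(w) - 20*cos(w) + C

Use integration by parts with u = w**4 + 4*w**3 + 4*w**2 - 2*w + 4, dv = sin(w) dw, so v = -cos(w).
Apply parts 4 times (tabular method): alternate signs, differentiate u down to 0, integrate dv up.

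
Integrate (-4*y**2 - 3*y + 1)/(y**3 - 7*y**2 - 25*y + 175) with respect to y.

Factor the denominator: (y - 7)*(y - 5)*(y + 5).
Partial-fraction decomposition: -7/(10*(y + 5)) + 57/(10*(y - 5)) - 9/(y - 7).
Integrate each term: A/(y−a) contributes A·log|y−a|.

-9*log(y - 7) + 57*log(y - 5)/10 - 7*log(y + 5)/10 + C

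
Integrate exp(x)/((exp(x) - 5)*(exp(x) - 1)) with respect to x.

log(exp(x) - 5)/4 - log(exp(x) - 1)/4 + C

Let u = e^x, du = e^x dx.
The integral becomes ∫ du/((u-5)(u-1)); decompose into partial fractions.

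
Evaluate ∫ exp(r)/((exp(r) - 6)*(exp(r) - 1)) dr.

Let u = e^r, du = e^r dr.
The integral becomes ∫ du/((u-1)(u-6)); decompose into partial fractions.

log(exp(r) - 6)/5 - log(exp(r) - 1)/5 + C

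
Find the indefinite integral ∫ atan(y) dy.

Use integration by parts with u = arctan(y), dv = dy.
Then du = 1/(y**2 + 1) dy.

y*atan(y) - log(y**2 + 1)/2 + C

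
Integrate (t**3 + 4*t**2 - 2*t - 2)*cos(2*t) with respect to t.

t**3*sin(2*t)/2 + 2*t**2*sin(2*t) + 3*t**2*cos(2*t)/4 - 7*t*sin(2*t)/4 + 2*t*cos(2*t) - 2*sin(2*t) - 7*cos(2*t)/8 + C

Use integration by parts with u = t**3 + 4*t**2 - 2*t - 2, dv = cos(2*t) dt, so v = sin(2*t)/2.
Apply parts 3 times (tabular method): alternate signs, differentiate u down to 0, integrate dv up.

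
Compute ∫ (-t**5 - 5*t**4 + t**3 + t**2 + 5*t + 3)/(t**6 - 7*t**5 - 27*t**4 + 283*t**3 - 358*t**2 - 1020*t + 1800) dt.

601*log(t - 5)/294 - 33*log(t - 3)/10 + 29*log(t - 2)/96 - 59*log(t + 2)/3920 - log(t + 6)/32 + 92/(7*t - 35) + C

Factor the denominator: (t - 5)**2*(t - 3)*(t - 2)*(t + 2)*(t + 6).
Partial-fraction decomposition: -1/(32*(t + 6)) - 59/(3920*(t + 2)) + 29/(96*(t - 2)) - 33/(10*(t - 3)) + 601/(294*(t - 5)) - 92/(7*(t - 5)**2).
Integrate each term; A/(t−a) gives A·log|t−a|; A/(t−a)² gives −A/(t−a).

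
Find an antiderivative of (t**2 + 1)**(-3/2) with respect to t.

t/sqrt(t**2 + 1) + C

Substitute t = tan(θ), so dt = sec(θ)^2 dθ and the radical becomes sqrt(t**2 + 1) = sec(θ) by the Pythagorean identity.
Integrate the resulting trig expression in θ, then back-substitute tan(θ) = t, sec(θ) = sqrt(t**2 + 1) (absorbing any constant into C).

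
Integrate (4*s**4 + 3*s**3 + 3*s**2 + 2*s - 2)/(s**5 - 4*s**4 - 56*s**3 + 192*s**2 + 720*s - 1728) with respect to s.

Factor the denominator: (s - 6)**2*(s - 2)*(s + 4)*(s + 6).
Partial-fraction decomposition: 2315/(1152*(s + 6)) - 29/(40*(s + 4)) + 17/(128*(s - 2)) + 3719/(1440*(s - 6)) + 595/(48*(s - 6)**2).
Integrate each term; A/(s−a) gives A·log|s−a|; A/(s−a)² gives −A/(s−a).

3719*log(s - 6)/1440 + 17*log(s - 2)/128 - 29*log(s + 4)/40 + 2315*log(s + 6)/1152 - 595/(48*s - 288) + C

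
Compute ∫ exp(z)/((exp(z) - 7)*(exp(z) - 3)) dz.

Let u = e^z, du = e^z dz.
The integral becomes ∫ du/((u-3)(u-7)); decompose into partial fractions.

log(exp(z) - 7)/4 - log(exp(z) - 3)/4 + C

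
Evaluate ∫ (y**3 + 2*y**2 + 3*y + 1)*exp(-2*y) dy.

(-4*y**3 - 14*y**2 - 26*y - 17)*exp(-2*y)/8 + C

Use integration by parts with u = y**3 + 2*y**2 + 3*y + 1, dv = exp(-2*y) dy, so v = -exp(-2*y)/2.
Apply parts 3 times (tabular method): alternate signs, differentiate u down to 0, integrate dv up.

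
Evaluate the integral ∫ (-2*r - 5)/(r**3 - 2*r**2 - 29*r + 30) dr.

-17*log(r - 6)/55 + 7*log(r - 1)/30 + 5*log(r + 5)/66 + C

Factor the denominator: (r - 6)*(r - 1)*(r + 5).
Partial-fraction decomposition: 5/(66*(r + 5)) + 7/(30*(r - 1)) - 17/(55*(r - 6)).
Integrate each term: A/(r−a) contributes A·log|r−a|.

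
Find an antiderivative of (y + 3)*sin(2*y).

Use integration by parts with u = y + 3, dv = sin(2*y) dy, so v = -cos(2*y)/2.
Apply parts 1 times (tabular method): alternate signs, differentiate u down to 0, integrate dv up.

-y*cos(2*y)/2 + sin(2*y)/4 - 3*cos(2*y)/2 + C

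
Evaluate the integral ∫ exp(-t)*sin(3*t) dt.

Let I denote the integral. Integrate by parts with u = sin(3*t), dv = exp(-t) dt, so v = -exp(-t): I = -exp(-t)*sin(3*t) + 3·∫ exp(-t)*cos(3*t) dt.
Apply parts again with u = cos(3*t), dv = exp(-t) dt: ∫ exp(-t)*cos(3*t) dt = -exp(-t)*cos(3*t) − 3·I. Substituting back brings back I: I = -exp(-t)*sin(3*t) - 3*exp(-t)*cos(3*t) − 9·I.
Solving for I: (1 + 9)·I equals the remaining terms, so I = (1/10)·(-exp(-t)*sin(3*t) - 3*exp(-t)*cos(3*t)).

-exp(-t)*sin(3*t)/10 - 3*exp(-t)*cos(3*t)/10 + C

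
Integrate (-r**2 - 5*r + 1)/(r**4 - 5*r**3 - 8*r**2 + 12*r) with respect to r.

Factor the denominator: r*(r - 6)*(r - 1)*(r + 2).
Partial-fraction decomposition: -7/(48*(r + 2)) + 1/(3*(r - 1)) - 13/(48*(r - 6)) + 1/(12*r).
Integrate each term: A/(r−a) contributes A·log|r−a|.

log(r)/12 - 13*log(r - 6)/48 + log(r - 1)/3 - 7*log(r + 2)/48 + C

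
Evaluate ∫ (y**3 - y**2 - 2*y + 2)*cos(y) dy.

Use integration by parts with u = y**3 - y**2 - 2*y + 2, dv = cos(y) dy, so v = sin(y).
Apply parts 3 times (tabular method): alternate signs, differentiate u down to 0, integrate dv up.

y**3*sin(y) - y**2*sin(y) + 3*y**2*cos(y) - 8*y*sin(y) - 2*y*cos(y) + 4*sin(y) - 8*cos(y) + C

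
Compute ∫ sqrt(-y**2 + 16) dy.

Substitute y = 4·sin(θ), so dy = 4·cos(θ) dθ and the radical becomes sqrt(-y**2 + 16) = 4·cos(θ) by the Pythagorean identity.
Integrate the resulting trig expression in θ, then back-substitute θ = asin(y/4), sin(θ) = y/4, cos(θ) = sqrt(-y**2 + 16)/4 (absorbing any constant into C).

y*sqrt(-y**2 + 16)/2 + 8*asin(y/4) + C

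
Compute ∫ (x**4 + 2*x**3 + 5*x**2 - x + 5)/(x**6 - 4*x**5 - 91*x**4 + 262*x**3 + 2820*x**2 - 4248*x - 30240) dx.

555*log(x - 7)/286 - 1665193*log(x - 6)/871200 - 217*log(x + 4)/2200 + 85*log(x + 5)/242 - 1055*log(x + 6)/3744 + 1907/(1320*x - 7920) + C

Factor the denominator: (x - 7)*(x - 6)**2*(x + 4)*(x + 5)*(x + 6).
Partial-fraction decomposition: -1055/(3744*(x + 6)) + 85/(242*(x + 5)) - 217/(2200*(x + 4)) - 1665193/(871200*(x - 6)) - 1907/(1320*(x - 6)**2) + 555/(286*(x - 7)).
Integrate each term; A/(x−a) gives A·log|x−a|; A/(x−a)² gives −A/(x−a).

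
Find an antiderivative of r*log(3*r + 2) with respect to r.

Use integration by parts with u = log(3*r + 2), dv = r dr.
Then du = 3/(3*r + 2) dr and v = r**2/2.

r**2*log(3*r + 2)/2 - r**2/4 + r/3 - 2*log(3*r + 2)/9 + C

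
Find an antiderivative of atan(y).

y*atan(y) - log(y**2 + 1)/2 + C

Use integration by parts with u = arctan(y), dv = dy.
Then du = 1/(y**2 + 1) dy.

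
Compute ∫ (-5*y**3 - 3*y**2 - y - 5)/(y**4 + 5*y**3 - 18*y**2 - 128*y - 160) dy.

-710*log(y - 5)/567 - 25*log(y + 2)/28 - 925*log(y + 4)/324 - 271/(18*y + 72) + C

Factor the denominator: (y - 5)*(y + 2)*(y + 4)**2.
Partial-fraction decomposition: -925/(324*(y + 4)) + 271/(18*(y + 4)**2) - 25/(28*(y + 2)) - 710/(567*(y - 5)).
Integrate each term; A/(y−a) gives A·log|y−a|; A/(y−a)² gives −A/(y−a).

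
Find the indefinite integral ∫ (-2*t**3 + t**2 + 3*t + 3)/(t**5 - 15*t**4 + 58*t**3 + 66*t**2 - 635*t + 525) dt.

-613*log(t - 7)/240 + 1303*log(t - 5)/512 - 5*log(t - 1)/384 + 57*log(t + 3)/2560 - 207/(64*t - 320) + C

Factor the denominator: (t - 7)*(t - 5)**2*(t - 1)*(t + 3).
Partial-fraction decomposition: 57/(2560*(t + 3)) - 5/(384*(t - 1)) + 1303/(512*(t - 5)) + 207/(64*(t - 5)**2) - 613/(240*(t - 7)).
Integrate each term; A/(t−a) gives A·log|t−a|; A/(t−a)² gives −A/(t−a).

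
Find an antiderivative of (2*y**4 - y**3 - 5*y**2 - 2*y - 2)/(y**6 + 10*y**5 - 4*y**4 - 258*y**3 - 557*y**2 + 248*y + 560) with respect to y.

Factor the denominator: (y - 5)*(y - 1)*(y + 1)*(y + 4)**2*(y + 7).
Partial-fraction decomposition: -307/(324*(y + 7)) + 16462/(18225*(y + 4)) - 502/(405*(y + 4)**2) - 1/(324*(y + 1)) + 1/(200*(y - 1)) + 247/(5832*(y - 5)).
Integrate each term; A/(y−a) gives A·log|y−a|; A/(y−a)² gives −A/(y−a).

247*log(y - 5)/5832 + log(y - 1)/200 - log(y + 1)/324 + 16462*log(y + 4)/18225 - 307*log(y + 7)/324 + 502/(405*y + 1620) + C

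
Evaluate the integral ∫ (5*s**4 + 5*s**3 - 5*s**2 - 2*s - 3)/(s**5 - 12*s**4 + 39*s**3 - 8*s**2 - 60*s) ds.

Factor the denominator: s*(s - 6)*(s - 5)*(s - 2)*(s + 1).
Partial-fraction decomposition: -1/(21*(s + 1)) + 31/(24*(s - 2)) - 602/(15*(s - 5)) + 2455/(56*(s - 6)) + 1/(20*s).
Integrate each term: A/(s−a) contributes A·log|s−a|.

log(s)/20 + 2455*log(s - 6)/56 - 602*log(s - 5)/15 + 31*log(s - 2)/24 - log(s + 1)/21 + C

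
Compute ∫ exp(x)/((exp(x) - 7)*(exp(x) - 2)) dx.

log(exp(x) - 7)/5 - log(exp(x) - 2)/5 + C

Let u = e^x, du = e^x dx.
The integral becomes ∫ du/((u-2)(u-7)); decompose into partial fractions.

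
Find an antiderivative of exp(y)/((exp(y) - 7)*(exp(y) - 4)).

Let u = e^y, du = e^y dy.
The integral becomes ∫ du/((u-7)(u-4)); decompose into partial fractions.

log(exp(y) - 7)/3 - log(exp(y) - 4)/3 + C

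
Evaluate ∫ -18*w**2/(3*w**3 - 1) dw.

-2*log(3*w**3 - 1) + C

Let u = 3*w**3 - 1, so du = (9*w**2) dw.
Rewriting, the integral becomes -2·∫ 1/u du = -2·log(u).
Substituting back, u = 3*w**3 - 1.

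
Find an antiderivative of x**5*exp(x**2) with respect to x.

(x**4 - 2*x**2 + 2)*exp(x**2)/2 + C

Let u = x², du = 2x dx; rewrite as (1/2)∫ u^2·exp(1u) du.
Now integrate by parts 2 times.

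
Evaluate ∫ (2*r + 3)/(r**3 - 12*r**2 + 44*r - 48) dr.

Factor the denominator: (r - 6)*(r - 4)*(r - 2).
Partial-fraction decomposition: 7/(8*(r - 2)) - 11/(4*(r - 4)) + 15/(8*(r - 6)).
Integrate each term: A/(r−a) contributes A·log|r−a|.

15*log(r - 6)/8 - 11*log(r - 4)/4 + 7*log(r - 2)/8 + C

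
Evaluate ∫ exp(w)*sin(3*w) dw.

Let I denote the integral. Integrate by parts with u = sin(3*w), dv = exp(w) dw, so v = exp(w): I = exp(w)*sin(3*w) − 3·∫ exp(w)*cos(3*w) dw.
Apply parts again with u = cos(3*w), dv = exp(w) dw: ∫ exp(w)*cos(3*w) dw = exp(w)*cos(3*w) + 3·I. Substituting back brings back I: I = exp(w)*sin(3*w) - 3*exp(w)*cos(3*w) − 9·I.
Solving for I: (1 + 9)·I equals the remaining terms, so I = (1/10)·(exp(w)*sin(3*w) - 3*exp(w)*cos(3*w)).

exp(w)*sin(3*w)/10 - 3*exp(w)*cos(3*w)/10 + C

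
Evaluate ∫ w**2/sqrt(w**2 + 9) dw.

w*sqrt(w**2 + 9)/2 - 9*log(w + sqrt(w**2 + 9))/2 + C

Substitute w = 3·tan(θ), so dw = 3·sec(θ)^2 dθ and the radical becomes sqrt(w**2 + 9) = 3·sec(θ) by the Pythagorean identity.
Integrate the resulting trig expression in θ, then back-substitute tan(θ) = w/3, sec(θ) = sqrt(w**2 + 9)/3 (absorbing any constant into C).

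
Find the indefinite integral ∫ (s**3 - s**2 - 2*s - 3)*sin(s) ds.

Use integration by parts with u = s**3 - s**2 - 2*s - 3, dv = sin(s) ds, so v = -cos(s).
Apply parts 3 times (tabular method): alternate signs, differentiate u down to 0, integrate dv up.

-s**3*cos(s) + 3*s**2*sin(s) + s**2*cos(s) - 2*s*sin(s) + 8*s*cos(s) - 8*sin(s) + cos(s) + C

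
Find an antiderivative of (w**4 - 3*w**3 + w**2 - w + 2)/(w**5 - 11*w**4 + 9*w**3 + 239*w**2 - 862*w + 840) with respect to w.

Factor the denominator: (w - 7)*(w - 4)*(w - 3)*(w - 2)*(w + 5).
Partial-fraction decomposition: 43/(252*(w + 5)) + 2/(35*(w - 2)) + 1/(4*(w - 3)) - 13/(9*(w - 4)) + 59/(30*(w - 7)).
Integrate each term: A/(w−a) contributes A·log|w−a|.

59*log(w - 7)/30 - 13*log(w - 4)/9 + log(w - 3)/4 + 2*log(w - 2)/35 + 43*log(w + 5)/252 + C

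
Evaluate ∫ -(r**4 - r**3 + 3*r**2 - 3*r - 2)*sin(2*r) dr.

Use integration by parts with u = r**4 - r**3 + 3*r**2 - 3*r - 2, dv = -sin(2*r) dr, so v = cos(2*r)/2.
Apply parts 4 times (tabular method): alternate signs, differentiate u down to 0, integrate dv up.

r**4*cos(2*r)/2 - r**3*sin(2*r) - r**3*cos(2*r)/2 + 3*r**2*sin(2*r)/4 - 3*r*cos(2*r)/4 + 3*sin(2*r)/8 - cos(2*r) + C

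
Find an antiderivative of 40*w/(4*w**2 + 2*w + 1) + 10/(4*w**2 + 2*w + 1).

Let u = 4*w**2 + 2*w + 1, so du = (8*w + 2) dw.
Rewriting, the integral becomes 5·∫ 1/u du = 5·log(u).
Substituting back, u = 4*w**2 + 2*w + 1.

5*log(4*w**2 + 2*w + 1) + C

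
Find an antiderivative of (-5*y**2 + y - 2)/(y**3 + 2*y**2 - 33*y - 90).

Factor the denominator: (y - 6)*(y + 3)*(y + 5).
Partial-fraction decomposition: -6/(y + 5) + 25/(9*(y + 3)) - 16/(9*(y - 6)).
Integrate each term: A/(y−a) contributes A·log|y−a|.

-16*log(y - 6)/9 + 25*log(y + 3)/9 - 6*log(y + 5) + C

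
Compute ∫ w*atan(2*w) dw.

Use integration by parts with u = arctan(2*w), dv = w dw.
Then du = 2/(4*w**2 + 1) dw.

w**2*atan(2*w)/2 - w/4 + atan(2*w)/8 + C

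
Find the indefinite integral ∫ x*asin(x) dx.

Use integration by parts with u = arcsin(x), dv = x dx.
Then du = 1/sqrt(-x**2 + 1) dx.

x**2*asin(x)/2 + x*sqrt(-x**2 + 1)/4 - asin(x)/4 + C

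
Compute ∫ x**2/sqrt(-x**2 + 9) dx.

Substitute x = 3·sin(θ), so dx = 3·cos(θ) dθ and the radical becomes sqrt(-x**2 + 9) = 3·cos(θ) by the Pythagorean identity.
Integrate the resulting trig expression in θ, then back-substitute θ = asin(x/3), sin(θ) = x/3, cos(θ) = sqrt(-x**2 + 9)/3 (absorbing any constant into C).

-x*sqrt(-x**2 + 9)/2 + 9*asin(x/3)/2 + C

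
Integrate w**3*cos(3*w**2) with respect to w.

w**2*sin(3*w**2)/6 + cos(3*w**2)/18 + C

Let u = w², du = 2w dw; rewrite as (1/2)∫ u^1·cos(3u) du.
Now integrate by parts 1 time.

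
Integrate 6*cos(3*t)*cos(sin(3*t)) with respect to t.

Let u = sin(3*t), so du = (3*cos(3*t)) dt.
Rewriting, the integral becomes 2·∫ cos(u) du = 2·sin(u).
Substituting back, u = sin(3*t).

2*sin(sin(3*t)) + C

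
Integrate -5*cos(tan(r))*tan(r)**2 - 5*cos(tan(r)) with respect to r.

-5*sin(tan(r)) + C

Let u = tan(r), so du = (tan(r)**2 + 1) dr.
Rewriting, the integral becomes -5·∫ cos(u) du = -5·sin(u).
Substituting back, u = tan(r).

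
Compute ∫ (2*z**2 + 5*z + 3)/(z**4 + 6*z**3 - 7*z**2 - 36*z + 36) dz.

Factor the denominator: (z - 2)*(z - 1)*(z + 3)*(z + 6).
Partial-fraction decomposition: -15/(56*(z + 6)) + 1/(10*(z + 3)) - 5/(14*(z - 1)) + 21/(40*(z - 2)).
Integrate each term: A/(z−a) contributes A·log|z−a|.

21*log(z - 2)/40 - 5*log(z - 1)/14 + log(z + 3)/10 - 15*log(z + 6)/56 + C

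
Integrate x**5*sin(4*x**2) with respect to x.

-x**4*cos(4*x**2)/8 + x**2*sin(4*x**2)/16 + cos(4*x**2)/64 + C

Let u = x², du = 2x dx; rewrite as (1/2)∫ u^2·sin(4u) du.
Now integrate by parts 2 times.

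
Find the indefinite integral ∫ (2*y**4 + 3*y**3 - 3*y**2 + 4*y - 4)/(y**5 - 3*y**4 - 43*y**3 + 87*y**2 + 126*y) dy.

-2*log(y)/63 + 1427*log(y - 7)/728 - 14*log(y - 3)/27 + 3*log(y + 1)/40 + 904*log(y + 6)/1755 + C

Factor the denominator: y*(y - 7)*(y - 3)*(y + 1)*(y + 6).
Partial-fraction decomposition: 904/(1755*(y + 6)) + 3/(40*(y + 1)) - 14/(27*(y - 3)) + 1427/(728*(y - 7)) - 2/(63*y).
Integrate each term: A/(y−a) contributes A·log|y−a|.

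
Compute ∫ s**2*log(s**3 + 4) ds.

Let u = s**3 + 4, so du = (3*s**2) ds.
The integral becomes (1/3)·∫ log(u) du; integrate by parts with u′=log(u), dv′=du.

s**3*log(s**3 + 4)/3 - s**3/3 + 4*log(s**3 + 4)/3 + C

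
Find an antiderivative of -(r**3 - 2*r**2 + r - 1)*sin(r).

Use integration by parts with u = r**3 - 2*r**2 + r - 1, dv = -sin(r) dr, so v = cos(r).
Apply parts 3 times (tabular method): alternate signs, differentiate u down to 0, integrate dv up.

r**3*cos(r) - 3*r**2*sin(r) - 2*r**2*cos(r) + 4*r*sin(r) - 5*r*cos(r) + 5*sin(r) + 3*cos(r) + C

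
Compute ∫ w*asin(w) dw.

w**2*asin(w)/2 + w*sqrt(-w**2 + 1)/4 - asin(w)/4 + C

Use integration by parts with u = arcsin(w), dv = w dw.
Then du = 1/sqrt(-w**2 + 1) dw.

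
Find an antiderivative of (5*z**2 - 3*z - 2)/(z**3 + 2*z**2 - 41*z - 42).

160*log(z - 6)/91 - log(z + 1)/7 + 44*log(z + 7)/13 + C

Factor the denominator: (z - 6)*(z + 1)*(z + 7).
Partial-fraction decomposition: 44/(13*(z + 7)) - 1/(7*(z + 1)) + 160/(91*(z - 6)).
Integrate each term: A/(z−a) contributes A·log|z−a|.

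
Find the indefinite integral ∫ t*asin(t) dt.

t**2*asin(t)/2 + t*sqrt(-t**2 + 1)/4 - asin(t)/4 + C

Use integration by parts with u = arcsin(t), dv = t dt.
Then du = 1/sqrt(-t**2 + 1) dt.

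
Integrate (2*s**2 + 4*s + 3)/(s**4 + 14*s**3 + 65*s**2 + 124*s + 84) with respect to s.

-38*log(s + 2)/25 + 9*log(s + 3)/4 - 73*log(s + 7)/100 - 3/(5*s + 10) + C

Factor the denominator: (s + 2)**2*(s + 3)*(s + 7).
Partial-fraction decomposition: -73/(100*(s + 7)) + 9/(4*(s + 3)) - 38/(25*(s + 2)) + 3/(5*(s + 2)**2).
Integrate each term; A/(s−a) gives A·log|s−a|; A/(s−a)² gives −A/(s−a).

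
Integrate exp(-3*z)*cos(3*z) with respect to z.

Let I denote the integral. Integrate by parts with u = cos(3*z), dv = exp(-3*z) dz, so v = -exp(-3*z)/3: I = -exp(-3*z)*cos(3*z)/3 − ∫ exp(-3*z)*sin(3*z) dz.
Apply parts again with u = sin(3*z), dv = exp(-3*z) dz: ∫ exp(-3*z)*sin(3*z) dz = -exp(-3*z)*sin(3*z)/3 + I. Substituting back brings back I: I = exp(-3*z)*sin(3*z)/3 - exp(-3*z)*cos(3*z)/3 − I.
Solving for I: (1 + 1)·I equals the remaining terms, so I = (1/2)·(exp(-3*z)*sin(3*z)/3 - exp(-3*z)*cos(3*z)/3).

exp(-3*z)*sin(3*z)/6 - exp(-3*z)*cos(3*z)/6 + C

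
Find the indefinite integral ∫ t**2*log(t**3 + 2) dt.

Let u = t**3 + 2, so du = (3*t**2) dt.
The integral becomes (1/3)·∫ log(u) du; integrate by parts with u′=log(u), dv′=du.

t**3*log(t**3 + 2)/3 - t**3/3 + 2*log(t**3 + 2)/3 + C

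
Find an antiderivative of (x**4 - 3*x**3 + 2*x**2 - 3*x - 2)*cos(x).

Use integration by parts with u = x**4 - 3*x**3 + 2*x**2 - 3*x - 2, dv = cos(x) dx, so v = sin(x).
Apply parts 4 times (tabular method): alternate signs, differentiate u down to 0, integrate dv up.

x**4*sin(x) - 3*x**3*sin(x) + 4*x**3*cos(x) - 10*x**2*sin(x) - 9*x**2*cos(x) + 15*x*sin(x) - 20*x*cos(x) + 18*sin(x) + 15*cos(x) + C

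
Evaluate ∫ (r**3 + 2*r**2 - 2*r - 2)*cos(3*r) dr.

Use integration by parts with u = r**3 + 2*r**2 - 2*r - 2, dv = cos(3*r) dr, so v = sin(3*r)/3.
Apply parts 3 times (tabular method): alternate signs, differentiate u down to 0, integrate dv up.

r**3*sin(3*r)/3 + 2*r**2*sin(3*r)/3 + r**2*cos(3*r)/3 - 8*r*sin(3*r)/9 + 4*r*cos(3*r)/9 - 22*sin(3*r)/27 - 8*cos(3*r)/27 + C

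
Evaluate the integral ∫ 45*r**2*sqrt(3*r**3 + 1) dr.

10*(3*r**3 + 1)**(3/2)/3 + C

Let u = 3*r**3 + 1, so du = (9*r**2) dr.
Rewriting, the integral becomes 5·∫ √u du = 5·(2/3)u^(3/2).
Substituting back, u = 3*r**3 + 1.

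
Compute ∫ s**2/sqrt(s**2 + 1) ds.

s*sqrt(s**2 + 1)/2 - log(s + sqrt(s**2 + 1))/2 + C

Substitute s = tan(θ), so ds = sec(θ)^2 dθ and the radical becomes sqrt(s**2 + 1) = sec(θ) by the Pythagorean identity.
Integrate the resulting trig expression in θ, then back-substitute tan(θ) = s, sec(θ) = sqrt(s**2 + 1) (absorbing any constant into C).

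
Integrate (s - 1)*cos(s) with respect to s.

s*sin(s) - sin(s) + cos(s) + C

Use integration by parts with u = s - 1, dv = cos(s) ds, so v = sin(s).
Apply parts 1 times (tabular method): alternate signs, differentiate u down to 0, integrate dv up.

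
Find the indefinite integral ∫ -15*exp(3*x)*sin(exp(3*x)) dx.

Let u = exp(3*x), so du = (3*exp(3*x)) dx.
Rewriting, the integral becomes -5·∫ sin(u) du = -5·-cos(u).
Substituting back, u = exp(3*x).

5*cos(exp(3*x)) + C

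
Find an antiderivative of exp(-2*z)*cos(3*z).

Let I denote the integral. Integrate by parts with u = cos(3*z), dv = exp(-2*z) dz, so v = -exp(-2*z)/2: I = -exp(-2*z)*cos(3*z)/2 − (3/2)·∫ exp(-2*z)*sin(3*z) dz.
Apply parts again with u = sin(3*z), dv = exp(-2*z) dz: ∫ exp(-2*z)*sin(3*z) dz = -exp(-2*z)*sin(3*z)/2 + (3/2)·I. Substituting back brings back I: I = 3*exp(-2*z)*sin(3*z)/4 - exp(-2*z)*cos(3*z)/2 − (9/4)·I.
Solving for I: (1 + 9/4)·I equals the remaining terms, so I = (4/13)·(3*exp(-2*z)*sin(3*z)/4 - exp(-2*z)*cos(3*z)/2).

3*exp(-2*z)*sin(3*z)/13 - 2*exp(-2*z)*cos(3*z)/13 + C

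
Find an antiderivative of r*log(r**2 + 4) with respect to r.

Let u = r**2 + 4, so du = (2*r) dr.
The integral becomes (1/2)·∫ log(u) du; integrate by parts with u′=log(u), dv′=du.

r**2*log(r**2 + 4)/2 - r**2/2 + 2*log(r**2 + 4) + C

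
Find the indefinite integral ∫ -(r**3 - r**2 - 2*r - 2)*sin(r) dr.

Use integration by parts with u = r**3 - r**2 - 2*r - 2, dv = -sin(r) dr, so v = cos(r).
Apply parts 3 times (tabular method): alternate signs, differentiate u down to 0, integrate dv up.

r**3*cos(r) - 3*r**2*sin(r) - r**2*cos(r) + 2*r*sin(r) - 8*r*cos(r) + 8*sin(r) + C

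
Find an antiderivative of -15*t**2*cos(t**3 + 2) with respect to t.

-5*sin(t**3 + 2) + C

Let u = t**3 + 2, so du = (3*t**2) dt.
Rewriting, the integral becomes -5·∫ cos(u) du = -5·sin(u).
Substituting back, u = t**3 + 2.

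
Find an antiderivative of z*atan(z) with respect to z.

Use integration by parts with u = arctan(z), dv = z dz.
Then du = 1/(z**2 + 1) dz.

z**2*atan(z)/2 - z/2 + atan(z)/2 + C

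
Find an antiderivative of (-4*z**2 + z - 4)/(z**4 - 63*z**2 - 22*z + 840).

Factor the denominator: (z - 7)*(z - 4)*(z + 5)*(z + 6).
Partial-fraction decomposition: 77/(65*(z + 6)) - 109/(108*(z + 5)) + 32/(135*(z - 4)) - 193/(468*(z - 7)).
Integrate each term: A/(z−a) contributes A·log|z−a|.

-193*log(z - 7)/468 + 32*log(z - 4)/135 - 109*log(z + 5)/108 + 77*log(z + 6)/65 + C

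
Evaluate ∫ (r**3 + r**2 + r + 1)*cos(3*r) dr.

r**3*sin(3*r)/3 + r**2*sin(3*r)/3 + r**2*cos(3*r)/3 + r*sin(3*r)/9 + 2*r*cos(3*r)/9 + 7*sin(3*r)/27 + cos(3*r)/27 + C

Use integration by parts with u = r**3 + r**2 + r + 1, dv = cos(3*r) dr, so v = sin(3*r)/3.
Apply parts 3 times (tabular method): alternate signs, differentiate u down to 0, integrate dv up.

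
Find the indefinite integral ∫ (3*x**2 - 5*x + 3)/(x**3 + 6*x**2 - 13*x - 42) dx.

Factor the denominator: (x - 3)*(x + 2)*(x + 7).
Partial-fraction decomposition: 37/(10*(x + 7)) - 1/(x + 2) + 3/(10*(x - 3)).
Integrate each term: A/(x−a) contributes A·log|x−a|.

3*log(x - 3)/10 - log(x + 2) + 37*log(x + 7)/10 + C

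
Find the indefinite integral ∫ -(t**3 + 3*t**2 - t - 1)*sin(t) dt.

Use integration by parts with u = t**3 + 3*t**2 - t - 1, dv = -sin(t) dt, so v = cos(t).
Apply parts 3 times (tabular method): alternate signs, differentiate u down to 0, integrate dv up.

t**3*cos(t) - 3*t**2*sin(t) + 3*t**2*cos(t) - 6*t*sin(t) - 7*t*cos(t) + 7*sin(t) - 7*cos(t) + C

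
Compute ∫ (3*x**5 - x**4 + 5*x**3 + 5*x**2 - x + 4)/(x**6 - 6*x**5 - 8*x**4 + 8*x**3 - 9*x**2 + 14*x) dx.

2*log(x)/7 + 1851*log(x - 7)/700 - 5*log(x - 1)/12 + 7*log(x + 2)/15 + log(x**2 + 1)/100 - 4*atan(x)/25 + C

Factor the denominator: x*(x - 7)*(x - 1)*(x + 2)*(x**2 + 1).
Partial-fraction decomposition: (x - 8)/(50*(x**2 + 1)) + 7/(15*(x + 2)) - 5/(12*(x - 1)) + 1851/(700*(x - 7)) + 2/(7*x).
Integrate each term; A/(x−a) gives A·log|x−a|; the (Bx+D)/(x²+p²) term gives a log and an atan.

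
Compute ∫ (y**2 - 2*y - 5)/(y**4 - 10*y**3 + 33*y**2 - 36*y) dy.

5*log(y)/36 + 3*log(y - 4)/4 - 8*log(y - 3)/9 - 2/(3*y - 9) + C

Factor the denominator: y*(y - 4)*(y - 3)**2.
Partial-fraction decomposition: -8/(9*(y - 3)) + 2/(3*(y - 3)**2) + 3/(4*(y - 4)) + 5/(36*y).
Integrate each term; A/(y−a) gives A·log|y−a|; A/(y−a)² gives −A/(y−a).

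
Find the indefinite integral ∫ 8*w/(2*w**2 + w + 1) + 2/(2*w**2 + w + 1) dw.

Let u = 2*w**2 + w + 1, so du = (4*w + 1) dw.
Rewriting, the integral becomes 2·∫ 1/u du = 2·log(u).
Substituting back, u = 2*w**2 + w + 1.

2*log(2*w**2 + w + 1) + C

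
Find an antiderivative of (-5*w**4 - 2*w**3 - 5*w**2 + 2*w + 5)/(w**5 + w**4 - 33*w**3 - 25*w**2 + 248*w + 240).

-46897*log(w - 4)/19845 - log(w + 1)/40 + 397*log(w + 3)/196 - 3005*log(w + 5)/648 + 295/(63*w - 252) + C

Factor the denominator: (w - 4)**2*(w + 1)*(w + 3)*(w + 5).
Partial-fraction decomposition: -3005/(648*(w + 5)) + 397/(196*(w + 3)) - 1/(40*(w + 1)) - 46897/(19845*(w - 4)) - 295/(63*(w - 4)**2).
Integrate each term; A/(w−a) gives A·log|w−a|; A/(w−a)² gives −A/(w−a).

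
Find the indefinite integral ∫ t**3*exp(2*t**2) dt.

(2*t**2 - 1)*exp(2*t**2)/8 + C

Let u = t², du = 2t dt; rewrite as (1/2)∫ u^1·exp(2u) du.
Now integrate by parts 1 time.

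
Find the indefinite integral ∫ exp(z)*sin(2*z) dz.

exp(z)*sin(2*z)/5 - 2*exp(z)*cos(2*z)/5 + C

Let I denote the integral. Integrate by parts with u = sin(2*z), dv = exp(z) dz, so v = exp(z): I = exp(z)*sin(2*z) − 2·∫ exp(z)*cos(2*z) dz.
Apply parts again with u = cos(2*z), dv = exp(z) dz: ∫ exp(z)*cos(2*z) dz = exp(z)*cos(2*z) + 2·I. Substituting back brings back I: I = exp(z)*sin(2*z) - 2*exp(z)*cos(2*z) − 4·I.
Solving for I: (1 + 4)·I equals the remaining terms, so I = (1/5)·(exp(z)*sin(2*z) - 2*exp(z)*cos(2*z)).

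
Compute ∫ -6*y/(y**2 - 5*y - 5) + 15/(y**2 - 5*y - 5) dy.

-3*log(y**2 - 5*y - 5) + C

Let u = y**2 - 5*y - 5, so du = (2*y - 5) dy.
Rewriting, the integral becomes -3·∫ 1/u du = -3·log(u).
Substituting back, u = y**2 - 5*y - 5.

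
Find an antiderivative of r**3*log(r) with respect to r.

Use integration by parts with u = log(r), dv = r**3 dr.
Then du = 1/r dr and v = r**4/4.

r**4*log(r)/4 - r**4/16 + C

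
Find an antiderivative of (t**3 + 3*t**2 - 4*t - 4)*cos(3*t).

Use integration by parts with u = t**3 + 3*t**2 - 4*t - 4, dv = cos(3*t) dt, so v = sin(3*t)/3.
Apply parts 3 times (tabular method): alternate signs, differentiate u down to 0, integrate dv up.

t**3*sin(3*t)/3 + t**2*sin(3*t) + t**2*cos(3*t)/3 - 14*t*sin(3*t)/9 + 2*t*cos(3*t)/3 - 14*sin(3*t)/9 - 14*cos(3*t)/27 + C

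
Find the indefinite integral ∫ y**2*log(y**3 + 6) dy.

y**3*log(y**3 + 6)/3 - y**3/3 + 2*log(y**3 + 6) + C

Let u = y**3 + 6, so du = (3*y**2) dy.
The integral becomes (1/3)·∫ log(u) du; integrate by parts with u′=log(u), dv′=du.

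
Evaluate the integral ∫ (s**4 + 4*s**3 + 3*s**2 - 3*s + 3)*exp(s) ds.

Use integration by parts with u = s**4 + 4*s**3 + 3*s**2 - 3*s + 3, dv = exp(s) ds, so v = exp(s).
Apply parts 4 times (tabular method): alternate signs, differentiate u down to 0, integrate dv up.

(s**4 + 3*s**2 - 9*s + 12)*exp(s) + C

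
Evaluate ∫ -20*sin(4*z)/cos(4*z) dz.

5*log(cos(4*z)) + C

Let u = cos(4*z), so du = (-4*sin(4*z)) dz.
Rewriting, the integral becomes 5·∫ 1/u du = 5·log(u).
Substituting back, u = cos(4*z).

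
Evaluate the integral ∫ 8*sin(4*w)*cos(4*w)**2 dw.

-2*cos(4*w)**3/3 + C

Let u = cos(4*w), so du = (-4*sin(4*w)) dw.
Rewriting, the integral becomes -2·∫ u^2 du = -2·u^3/3.
Substituting back, u = cos(4*w).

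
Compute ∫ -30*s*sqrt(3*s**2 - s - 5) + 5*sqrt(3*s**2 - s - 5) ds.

Let u = 3*s**2 - s - 5, so du = (6*s - 1) ds.
Rewriting, the integral becomes -5·∫ √u du = -5·(2/3)u^(3/2).
Substituting back, u = 3*s**2 - s - 5.

-10*(3*s**2 - s - 5)**(3/2)/3 + C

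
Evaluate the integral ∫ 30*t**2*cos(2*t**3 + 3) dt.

Let u = 2*t**3 + 3, so du = (6*t**2) dt.
Rewriting, the integral becomes 5·∫ cos(u) du = 5·sin(u).
Substituting back, u = 2*t**3 + 3.

5*sin(2*t**3 + 3) + C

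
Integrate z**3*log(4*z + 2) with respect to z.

z**4*log(4*z + 2)/4 - z**4/16 + z**3/24 - z**2/32 + z/32 - log(2*z + 1)/64 + C

Use integration by parts with u = log(4*z + 2), dv = z**3 dz.
Then du = 4/(4*z + 2) dz and v = z**4/4.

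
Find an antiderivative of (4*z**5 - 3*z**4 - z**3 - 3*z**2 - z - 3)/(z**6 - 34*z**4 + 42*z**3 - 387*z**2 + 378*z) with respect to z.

Factor the denominator: z*(z - 6)*(z - 1)*(z + 7)*(z**2 + 9).
Partial-fraction decomposition: (9143*z + 1278)/(13050*(z**2 + 9)) + 74231/(42224*(z + 7)) + 7/(400*(z - 1)) + 2987/(1950*(z - 6)) - 1/(126*z).
Integrate each term; A/(z−a) gives A·log|z−a|; the (Bz+D)/(z²+p²) term gives a log and an atan.

-log(z)/126 + 2987*log(z - 6)/1950 + 7*log(z - 1)/400 + 74231*log(z + 7)/42224 + 9143*log(z**2 + 9)/26100 + 71*atan(z/3)/2175 + C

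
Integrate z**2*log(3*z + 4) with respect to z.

Use integration by parts with u = log(3*z + 4), dv = z**2 dz.
Then du = 3/(3*z + 4) dz and v = z**3/3.

z**3*log(3*z + 4)/3 - z**3/9 + 2*z**2/9 - 16*z/27 + 64*log(3*z + 4)/81 + C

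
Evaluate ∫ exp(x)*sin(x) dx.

exp(x)*sin(x)/2 - exp(x)*cos(x)/2 + C

Let I denote the integral. Integrate by parts with u = sin(x), dv = exp(x) dx, so v = exp(x): I = exp(x)*sin(x) − ∫ exp(x)*cos(x) dx.
Apply parts again with u = cos(x), dv = exp(x) dx: ∫ exp(x)*cos(x) dx = exp(x)*cos(x) + I. Substituting back brings back I: I = exp(x)*sin(x) - exp(x)*cos(x) − I.
Solving for I: (1 + 1)·I equals the remaining terms, so I = (1/2)·(exp(x)*sin(x) - exp(x)*cos(x)).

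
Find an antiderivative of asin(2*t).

t*asin(2*t) + sqrt(-4*t**2 + 1)/2 + C

Use integration by parts with u = arcsin(2*t), dv = dt.
Then du = 2/sqrt(-4*t**2 + 1) dt.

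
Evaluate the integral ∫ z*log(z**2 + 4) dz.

Let u = z**2 + 4, so du = (2*z) dz.
The integral becomes (1/2)·∫ log(u) du; integrate by parts with u′=log(u), dv′=du.

z**2*log(z**2 + 4)/2 - z**2/2 + 2*log(z**2 + 4) + C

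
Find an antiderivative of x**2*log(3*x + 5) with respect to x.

Use integration by parts with u = log(3*x + 5), dv = x**2 dx.
Then du = 3/(3*x + 5) dx and v = x**3/3.

x**3*log(3*x + 5)/3 - x**3/9 + 5*x**2/18 - 25*x/27 + 125*log(3*x + 5)/81 + C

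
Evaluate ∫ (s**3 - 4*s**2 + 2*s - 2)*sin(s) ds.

-s**3*cos(s) + 3*s**2*sin(s) + 4*s**2*cos(s) - 8*s*sin(s) + 4*s*cos(s) - 4*sin(s) - 6*cos(s) + C

Use integration by parts with u = s**3 - 4*s**2 + 2*s - 2, dv = sin(s) ds, so v = -cos(s).
Apply parts 3 times (tabular method): alternate signs, differentiate u down to 0, integrate dv up.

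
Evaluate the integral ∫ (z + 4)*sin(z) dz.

-z*cos(z) + sin(z) - 4*cos(z) + C

Use integration by parts with u = z + 4, dv = sin(z) dz, so v = -cos(z).
Apply parts 1 times (tabular method): alternate signs, differentiate u down to 0, integrate dv up.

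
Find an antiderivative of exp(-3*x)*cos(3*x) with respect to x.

Let I denote the integral. Integrate by parts with u = cos(3*x), dv = exp(-3*x) dx, so v = -exp(-3*x)/3: I = -exp(-3*x)*cos(3*x)/3 − ∫ exp(-3*x)*sin(3*x) dx.
Apply parts again with u = sin(3*x), dv = exp(-3*x) dx: ∫ exp(-3*x)*sin(3*x) dx = -exp(-3*x)*sin(3*x)/3 + I. Substituting back brings back I: I = exp(-3*x)*sin(3*x)/3 - exp(-3*x)*cos(3*x)/3 − I.
Solving for I: (1 + 1)·I equals the remaining terms, so I = (1/2)·(exp(-3*x)*sin(3*x)/3 - exp(-3*x)*cos(3*x)/3).

exp(-3*x)*sin(3*x)/6 - exp(-3*x)*cos(3*x)/6 + C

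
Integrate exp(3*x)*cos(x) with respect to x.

Let I denote the integral. Integrate by parts with u = cos(x), dv = exp(3*x) dx, so v = exp(3*x)/3: I = exp(3*x)*cos(x)/3 + (1/3)·∫ exp(3*x)*sin(x) dx.
Apply parts again with u = sin(x), dv = exp(3*x) dx: ∫ exp(3*x)*sin(x) dx = exp(3*x)*sin(x)/3 − (1/3)·I. Substituting back brings back I: I = exp(3*x)*sin(x)/9 + exp(3*x)*cos(x)/3 − (1/9)·I.
Solving for I: (1 + 1/9)·I equals the remaining terms, so I = (9/10)·(exp(3*x)*sin(x)/9 + exp(3*x)*cos(x)/3).

exp(3*x)*sin(x)/10 + 3*exp(3*x)*cos(x)/10 + C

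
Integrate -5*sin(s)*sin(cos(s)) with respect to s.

Let u = cos(s), so du = (-sin(s)) ds.
Rewriting, the integral becomes 5·∫ sin(u) du = 5·-cos(u).
Substituting back, u = cos(s).

-5*cos(cos(s)) + C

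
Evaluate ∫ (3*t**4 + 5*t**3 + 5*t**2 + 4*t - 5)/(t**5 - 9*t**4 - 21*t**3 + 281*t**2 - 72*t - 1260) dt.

1531*log(t - 7)/72 - 5167*log(t - 6)/264 + 43*log(t - 3)/48 - log(t + 2)/72 + 75*log(t + 5)/176 + C

Factor the denominator: (t - 7)*(t - 6)*(t - 3)*(t + 2)*(t + 5).
Partial-fraction decomposition: 75/(176*(t + 5)) - 1/(72*(t + 2)) + 43/(48*(t - 3)) - 5167/(264*(t - 6)) + 1531/(72*(t - 7)).
Integrate each term: A/(t−a) contributes A·log|t−a|.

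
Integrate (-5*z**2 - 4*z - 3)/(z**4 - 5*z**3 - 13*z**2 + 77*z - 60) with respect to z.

-37*log(z - 5)/18 + 15*log(z - 3)/7 - 3*log(z - 1)/10 + 67*log(z + 4)/315 + C

Factor the denominator: (z - 5)*(z - 3)*(z - 1)*(z + 4).
Partial-fraction decomposition: 67/(315*(z + 4)) - 3/(10*(z - 1)) + 15/(7*(z - 3)) - 37/(18*(z - 5)).
Integrate each term: A/(z−a) contributes A·log|z−a|.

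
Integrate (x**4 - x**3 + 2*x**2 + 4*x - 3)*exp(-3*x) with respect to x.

Use integration by parts with u = x**4 - x**3 + 2*x**2 + 4*x - 3, dv = exp(-3*x) dx, so v = -exp(-3*x)/3.
Apply parts 4 times (tabular method): alternate signs, differentiate u down to 0, integrate dv up.

(-27*x**4 - 9*x**3 - 63*x**2 - 150*x + 31)*exp(-3*x)/81 + C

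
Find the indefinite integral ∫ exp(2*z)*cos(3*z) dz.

3*exp(2*z)*sin(3*z)/13 + 2*exp(2*z)*cos(3*z)/13 + C

Let I denote the integral. Integrate by parts with u = cos(3*z), dv = exp(2*z) dz, so v = exp(2*z)/2: I = exp(2*z)*cos(3*z)/2 + (3/2)·∫ exp(2*z)*sin(3*z) dz.
Apply parts again with u = sin(3*z), dv = exp(2*z) dz: ∫ exp(2*z)*sin(3*z) dz = exp(2*z)*sin(3*z)/2 − (3/2)·I. Substituting back brings back I: I = 3*exp(2*z)*sin(3*z)/4 + exp(2*z)*cos(3*z)/2 − (9/4)·I.
Solving for I: (1 + 9/4)·I equals the remaining terms, so I = (4/13)·(3*exp(2*z)*sin(3*z)/4 + exp(2*z)*cos(3*z)/2).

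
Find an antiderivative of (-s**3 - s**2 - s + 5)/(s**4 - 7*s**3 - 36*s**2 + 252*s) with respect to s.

5*log(s)/252 - 394*log(s - 7)/91 + 253*log(s - 6)/72 - 191*log(s + 6)/936 + C

Factor the denominator: s*(s - 7)*(s - 6)*(s + 6).
Partial-fraction decomposition: -191/(936*(s + 6)) + 253/(72*(s - 6)) - 394/(91*(s - 7)) + 5/(252*s).
Integrate each term: A/(s−a) contributes A·log|s−a|.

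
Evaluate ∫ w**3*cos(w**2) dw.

w**2*sin(w**2)/2 + cos(w**2)/2 + C

Let u = w², du = 2w dw; rewrite as (1/2)∫ u^1·cos(1u) du.
Now integrate by parts 1 time.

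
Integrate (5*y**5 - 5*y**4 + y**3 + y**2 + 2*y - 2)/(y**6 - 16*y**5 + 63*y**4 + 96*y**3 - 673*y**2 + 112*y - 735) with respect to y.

-65087*log(y - 7)/6250 + 6329*log(y - 5)/416 + 823*log(y + 3)/4000 - 469*log(y**2 + 1)/162500 + 446*atan(y)/40625 - 36217/(500*y - 3500) + C

Factor the denominator: (y - 7)**2*(y - 5)*(y + 3)*(y**2 + 1).
Partial-fraction decomposition: -(469*y - 892)/(81250*(y**2 + 1)) + 823/(4000*(y + 3)) + 6329/(416*(y - 5)) - 65087/(6250*(y - 7)) + 36217/(500*(y - 7)**2).
Integrate each term; A/(y−a) gives A·log|y−a|; the (By+D)/(y²+p²) term gives a log and an atan.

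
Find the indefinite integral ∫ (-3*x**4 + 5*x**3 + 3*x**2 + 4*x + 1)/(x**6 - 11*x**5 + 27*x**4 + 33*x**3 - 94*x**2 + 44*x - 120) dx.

-2675*log(x - 6)/1184 + 577*log(x - 5)/273 + 13*log(x - 2)/240 + 83*log(x + 2)/1120 + 21*log(x**2 + 1)/2405 + 67*atan(x)/2405 + C

Factor the denominator: (x - 6)*(x - 5)*(x - 2)*(x + 2)*(x**2 + 1).
Partial-fraction decomposition: (42*x + 67)/(2405*(x**2 + 1)) + 83/(1120*(x + 2)) + 13/(240*(x - 2)) + 577/(273*(x - 5)) - 2675/(1184*(x - 6)).
Integrate each term; A/(x−a) gives A·log|x−a|; the (Bx+D)/(x²+p²) term gives a log and an atan.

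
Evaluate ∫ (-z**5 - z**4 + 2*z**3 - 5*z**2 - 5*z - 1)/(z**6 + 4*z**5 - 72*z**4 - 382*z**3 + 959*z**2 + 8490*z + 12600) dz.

Factor the denominator: (z - 7)*(z - 6)*(z + 3)*(z + 4)*(z + 5)**2.
Partial-fraction decomposition: 154169/(34848*(z + 5)) + 2149/(264*(z + 5)**2) - 579/(110*(z + 4)) + 77/(360*(z + 3)) + 8851/(10890*(z - 6)) - 18803/(15840*(z - 7)).
Integrate each term; A/(z−a) gives A·log|z−a|; A/(z−a)² gives −A/(z−a).

-18803*log(z - 7)/15840 + 8851*log(z - 6)/10890 + 77*log(z + 3)/360 - 579*log(z + 4)/110 + 154169*log(z + 5)/34848 - 2149/(264*z + 1320) + C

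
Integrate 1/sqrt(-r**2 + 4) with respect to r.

Substitute r = 2·sin(θ), so dr = 2·cos(θ) dθ and the radical becomes sqrt(-r**2 + 4) = 2·cos(θ) by the Pythagorean identity.
Integrate the resulting trig expression in θ, then back-substitute θ = asin(r/2), sin(θ) = r/2, cos(θ) = sqrt(-r**2 + 4)/2 (absorbing any constant into C).

asin(r/2) + C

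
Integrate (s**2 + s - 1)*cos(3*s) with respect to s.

Use integration by parts with u = s**2 + s - 1, dv = cos(3*s) ds, so v = sin(3*s)/3.
Apply parts 2 times (tabular method): alternate signs, differentiate u down to 0, integrate dv up.

s**2*sin(3*s)/3 + s*sin(3*s)/3 + 2*s*cos(3*s)/9 - 11*sin(3*s)/27 + cos(3*s)/9 + C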